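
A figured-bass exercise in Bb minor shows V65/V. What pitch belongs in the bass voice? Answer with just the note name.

E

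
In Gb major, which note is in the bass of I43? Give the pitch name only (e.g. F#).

Db

I in Gb major has root Gb; the chord is Gb-Bb-Db-F.
The figure 43 means second inversion — the fifth is in the bass.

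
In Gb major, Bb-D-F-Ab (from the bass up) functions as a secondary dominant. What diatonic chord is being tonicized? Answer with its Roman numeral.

vi

The chord is a dominant seventh chord on Bb.
A dominant resolves down a perfect fifth: Bb → Eb. In Gb major, Eb is scale degree 6, i.e. vi.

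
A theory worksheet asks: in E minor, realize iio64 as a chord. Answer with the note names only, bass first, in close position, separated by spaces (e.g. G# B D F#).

C F# A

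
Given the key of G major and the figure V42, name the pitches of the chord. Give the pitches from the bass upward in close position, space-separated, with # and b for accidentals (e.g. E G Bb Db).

In G major, the dominant is D, and the diatonic chord built there is a dominant seventh chord.
That chord is spelled D-F#-A-C.
The figured bass 42 indicates third inversion, placing the seventh (C) in the bass: C-D-F#-A.

C D F# A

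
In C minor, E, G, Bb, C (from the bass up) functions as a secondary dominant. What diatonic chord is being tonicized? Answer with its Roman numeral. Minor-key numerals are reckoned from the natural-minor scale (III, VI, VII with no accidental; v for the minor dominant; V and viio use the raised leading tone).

iv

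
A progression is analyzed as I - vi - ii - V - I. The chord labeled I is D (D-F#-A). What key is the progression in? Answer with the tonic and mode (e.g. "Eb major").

I is given as D-F#-A — a major triad with root D.
If D is scale degree 1 and the mode makes that degree carry a major triad, the tonic is D and the mode is major.

D major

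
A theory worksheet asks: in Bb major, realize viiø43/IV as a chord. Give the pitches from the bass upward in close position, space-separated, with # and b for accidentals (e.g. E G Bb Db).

Ab C D F

viiø43/IV is a secondary leading-tone chord. The target IV is Eb in Bb major; the applied chord is rooted a semitone below, on D.
Building a half-diminished seventh chord on D gives D-F-Ab-C.
The figured bass 43 indicates second inversion, placing the fifth (Ab) in the bass: Ab-C-D-F.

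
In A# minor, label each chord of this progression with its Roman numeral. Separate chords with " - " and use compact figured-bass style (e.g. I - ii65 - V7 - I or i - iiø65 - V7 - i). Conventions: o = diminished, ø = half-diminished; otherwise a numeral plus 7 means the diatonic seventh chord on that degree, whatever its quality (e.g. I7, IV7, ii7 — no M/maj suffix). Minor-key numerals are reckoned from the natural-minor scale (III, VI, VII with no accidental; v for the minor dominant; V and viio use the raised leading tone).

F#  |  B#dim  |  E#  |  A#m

VI - iio - V - i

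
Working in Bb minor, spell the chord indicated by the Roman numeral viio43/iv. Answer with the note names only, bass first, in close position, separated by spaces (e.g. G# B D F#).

The slash marks an applied leading-tone chord: viio of iv. In Bb minor, iv is Eb, so the leading tone to it is D, a half step below.
Building a fully diminished seventh chord on D gives D-F-Ab-Cb.
The figured bass 43 indicates second inversion, placing the fifth (Ab) in the bass: Ab-Cb-D-F.

Ab Cb D F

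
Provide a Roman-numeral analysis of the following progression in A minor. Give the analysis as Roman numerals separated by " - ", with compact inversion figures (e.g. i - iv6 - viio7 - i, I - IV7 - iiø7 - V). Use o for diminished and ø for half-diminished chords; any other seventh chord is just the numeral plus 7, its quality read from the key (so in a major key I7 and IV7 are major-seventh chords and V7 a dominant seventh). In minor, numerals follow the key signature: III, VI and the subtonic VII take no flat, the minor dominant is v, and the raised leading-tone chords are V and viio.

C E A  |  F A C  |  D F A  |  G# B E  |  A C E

i6 - VI - iv - V6 - i

C-E-A has root A, degree 1 in A minor, so i6.
F-A-C: major triad on F = scale degree 6 → VI.
D-F-A: minor triad on D = scale degree 4 → iv.
G#-B-E: root E is the dominant; major triad there is V6.
A-C-E: minor triad on A = scale degree 1 → i.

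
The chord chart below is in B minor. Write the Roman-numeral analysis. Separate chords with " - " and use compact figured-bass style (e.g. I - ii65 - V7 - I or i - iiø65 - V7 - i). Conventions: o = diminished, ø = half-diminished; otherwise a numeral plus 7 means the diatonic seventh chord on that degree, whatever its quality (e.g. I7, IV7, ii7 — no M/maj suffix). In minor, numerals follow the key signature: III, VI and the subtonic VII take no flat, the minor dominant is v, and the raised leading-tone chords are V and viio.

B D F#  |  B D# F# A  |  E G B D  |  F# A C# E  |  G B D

B-D-F#: root B is the tonic; minor triad there is i.
B-D#-F#-A: a dominant seventh chord on B, the applied dominant of iv → V7/iv.
E-G-B-D: root E is the subdominant; minor seventh chord there is iv7.
F#-A-C#-E: root F# is the dominant; minor seventh chord there is v7.
G-B-D has root G, degree 6 in B minor, so VI.

i - V7/iv - iv7 - v7 - VI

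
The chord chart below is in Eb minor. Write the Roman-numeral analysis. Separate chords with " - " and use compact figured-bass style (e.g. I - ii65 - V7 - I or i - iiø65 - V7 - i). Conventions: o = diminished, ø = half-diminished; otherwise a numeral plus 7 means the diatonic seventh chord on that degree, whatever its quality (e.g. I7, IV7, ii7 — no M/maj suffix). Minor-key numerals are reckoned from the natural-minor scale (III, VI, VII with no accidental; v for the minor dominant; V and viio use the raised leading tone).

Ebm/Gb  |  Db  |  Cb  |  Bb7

i6 - VII - VI - V7

Ebm/Gb has root Eb, degree 1 in Eb minor, so i6.
Db: root Db is the subtonic; major triad there is VII.
Cb: root Cb is the submediant; major triad there is VI.
Bb7: root Bb is the dominant; dominant seventh chord there is V7.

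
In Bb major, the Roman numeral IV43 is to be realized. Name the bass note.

Bb

IV in Bb major has root Eb; the chord is Eb-G-Bb-D.
The figure 43 means second inversion — the fifth is in the bass.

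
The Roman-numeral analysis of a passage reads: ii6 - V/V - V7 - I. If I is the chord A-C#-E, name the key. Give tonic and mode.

The anchor chord is a major triad on A, labeled I.
If A is scale degree 1 and the mode makes that degree carry a major triad, the tonic is A and the mode is major.

A major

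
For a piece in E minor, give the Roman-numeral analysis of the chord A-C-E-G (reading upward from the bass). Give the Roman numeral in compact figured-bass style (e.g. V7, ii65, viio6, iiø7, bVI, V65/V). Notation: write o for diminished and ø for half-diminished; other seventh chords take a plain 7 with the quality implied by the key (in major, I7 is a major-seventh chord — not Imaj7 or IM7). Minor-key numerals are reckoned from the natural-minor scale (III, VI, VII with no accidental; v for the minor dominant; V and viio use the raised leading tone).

iv7

Stacked in thirds the chord is A-C-E-G: a minor seventh chord on A.
A is scale degree 4 in E minor, and a minor seventh chord on that degree is written iv7.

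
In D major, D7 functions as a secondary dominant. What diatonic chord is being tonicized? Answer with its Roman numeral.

IV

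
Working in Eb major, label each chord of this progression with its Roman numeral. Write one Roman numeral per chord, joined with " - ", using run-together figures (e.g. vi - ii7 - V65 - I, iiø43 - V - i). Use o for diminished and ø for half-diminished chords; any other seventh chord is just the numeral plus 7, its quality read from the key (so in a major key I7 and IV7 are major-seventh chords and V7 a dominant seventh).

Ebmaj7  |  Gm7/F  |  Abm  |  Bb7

Ebmaj7: root Eb is the tonic; major seventh chord there is I7.
Gm7/F: minor seventh chord on G = scale degree 3 → iii42.
Abm is non-diatonic — iv, a mixture chord from Eb minor.
Bb7: dominant seventh chord on Bb = scale degree 5 → V7.

I7 - iii42 - iv - V7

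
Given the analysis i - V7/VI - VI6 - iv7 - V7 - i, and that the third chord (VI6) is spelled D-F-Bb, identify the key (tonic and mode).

D minor

The chord Bb/D is a major triad rooted on Bb; its label is VI6.
VI6 on Bb implies Bb is the submediant; that puts the tonic at D, and the uppercase numeral fits minor mode.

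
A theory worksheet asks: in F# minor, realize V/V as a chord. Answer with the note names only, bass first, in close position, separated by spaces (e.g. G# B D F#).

V/V is a secondary dominant — the dominant triad of V. V in F# minor is C#, so the applied chord's root is G#, a perfect fifth above.
Building a major triad on G# gives G#-B#-D#.

G# B# D#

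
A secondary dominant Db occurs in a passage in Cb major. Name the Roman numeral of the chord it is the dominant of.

V

The chord is a major triad on Db.
A dominant resolves down a perfect fifth: Db → Gb. In Cb major, Gb is scale degree 5, i.e. V.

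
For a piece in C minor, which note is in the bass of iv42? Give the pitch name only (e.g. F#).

iv in C minor has root F; the chord is F-Ab-C-Eb.
The figure 42 means third inversion — the seventh is in the bass.

Eb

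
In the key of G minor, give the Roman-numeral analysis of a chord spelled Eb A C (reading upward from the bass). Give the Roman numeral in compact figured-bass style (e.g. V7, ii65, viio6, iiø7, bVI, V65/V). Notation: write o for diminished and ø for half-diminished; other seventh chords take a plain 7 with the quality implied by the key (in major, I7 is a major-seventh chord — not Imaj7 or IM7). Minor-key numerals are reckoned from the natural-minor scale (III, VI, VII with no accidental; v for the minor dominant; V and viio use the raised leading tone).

iio64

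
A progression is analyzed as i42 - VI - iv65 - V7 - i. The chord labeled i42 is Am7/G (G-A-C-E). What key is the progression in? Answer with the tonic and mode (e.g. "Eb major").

A minor

The anchor chord is a minor seventh chord on A, labeled i42.
If A is scale degree 1 and the mode makes that degree carry a minor seventh chord, the tonic is A and the mode is minor.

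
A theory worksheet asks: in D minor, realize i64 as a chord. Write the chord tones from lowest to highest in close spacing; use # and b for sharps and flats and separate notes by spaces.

A D F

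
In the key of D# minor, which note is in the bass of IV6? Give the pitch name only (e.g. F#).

B#

IV in D# minor has root G#; the chord is G#-B#-D#.
The figure 6 means first inversion — the third is in the bass.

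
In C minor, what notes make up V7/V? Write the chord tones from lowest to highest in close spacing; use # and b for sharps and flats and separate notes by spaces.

D F# A C

V7/V is a secondary dominant — the dominant seventh of V. V in C minor is G, so the applied chord's root is D, a perfect fifth above.
Building a dominant seventh chord on D gives D-F#-A-C.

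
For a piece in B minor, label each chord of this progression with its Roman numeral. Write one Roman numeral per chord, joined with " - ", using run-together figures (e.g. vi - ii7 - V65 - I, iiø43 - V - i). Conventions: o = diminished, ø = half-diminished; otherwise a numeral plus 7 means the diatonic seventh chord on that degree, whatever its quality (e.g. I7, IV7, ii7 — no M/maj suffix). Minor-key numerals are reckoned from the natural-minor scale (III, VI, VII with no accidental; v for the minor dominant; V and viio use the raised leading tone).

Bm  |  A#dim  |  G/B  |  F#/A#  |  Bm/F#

Bm: minor triad on B = scale degree 1 → i.
A#dim has root A#, degree 7 in B minor, so viio.
G/B: major triad on G = scale degree 6 → VI6.
F#/A#: major triad on F# = scale degree 5 → V6.
Bm/F# has root B, degree 1 in B minor, so i64.

i - viio - VI6 - V6 - i64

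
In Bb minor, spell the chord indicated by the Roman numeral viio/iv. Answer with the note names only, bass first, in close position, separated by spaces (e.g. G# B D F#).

D F Ab

viio/iv is a secondary leading-tone chord. The target iv is Eb in Bb minor; the applied chord is rooted a semitone below, on D.
Building a diminished triad on D gives D-F-Ab.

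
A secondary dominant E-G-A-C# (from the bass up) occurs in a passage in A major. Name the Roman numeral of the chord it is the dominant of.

IV

The chord is a dominant seventh chord on A.
A dominant resolves down a perfect fifth: A → D. In A major, D is scale degree 4, i.e. IV.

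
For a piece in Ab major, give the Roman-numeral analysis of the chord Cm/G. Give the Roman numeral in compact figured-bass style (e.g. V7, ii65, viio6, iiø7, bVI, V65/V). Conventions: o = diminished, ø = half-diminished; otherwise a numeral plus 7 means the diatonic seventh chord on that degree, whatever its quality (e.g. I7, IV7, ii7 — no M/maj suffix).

iii64

The pitches C-Eb-G form a minor triad rooted on C.
C is scale degree 3 in Ab major, and a minor triad on that degree is written iii.
With G in the bass the chord is in second inversion, so the figured bass is 64.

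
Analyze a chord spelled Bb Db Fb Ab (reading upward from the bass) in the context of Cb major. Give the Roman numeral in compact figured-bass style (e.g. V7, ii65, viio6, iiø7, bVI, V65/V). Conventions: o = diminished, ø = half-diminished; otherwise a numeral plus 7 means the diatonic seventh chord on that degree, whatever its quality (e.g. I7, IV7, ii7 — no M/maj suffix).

viiø7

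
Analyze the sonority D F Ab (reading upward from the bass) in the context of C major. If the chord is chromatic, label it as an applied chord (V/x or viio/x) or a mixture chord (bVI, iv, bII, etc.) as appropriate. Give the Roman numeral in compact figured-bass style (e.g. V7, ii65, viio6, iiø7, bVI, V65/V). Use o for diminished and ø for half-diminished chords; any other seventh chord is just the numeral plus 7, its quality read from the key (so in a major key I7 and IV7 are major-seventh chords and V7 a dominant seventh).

iio

Stacked in thirds the chord is D-F-Ab: a diminished triad on D.
D is the second degree of C major. This is the diminished supertonic triad, borrowed from the parallel minor.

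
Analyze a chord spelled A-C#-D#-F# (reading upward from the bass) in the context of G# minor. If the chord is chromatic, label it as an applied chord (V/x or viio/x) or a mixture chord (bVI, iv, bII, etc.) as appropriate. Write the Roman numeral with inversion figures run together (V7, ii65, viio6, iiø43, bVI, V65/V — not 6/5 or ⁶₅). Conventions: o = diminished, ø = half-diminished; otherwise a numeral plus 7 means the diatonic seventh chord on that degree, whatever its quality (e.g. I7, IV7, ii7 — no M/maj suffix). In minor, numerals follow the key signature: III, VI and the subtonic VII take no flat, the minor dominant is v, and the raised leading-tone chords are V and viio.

viiø43/VI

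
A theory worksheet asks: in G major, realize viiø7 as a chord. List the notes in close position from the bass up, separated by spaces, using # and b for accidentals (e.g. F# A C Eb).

F# A C E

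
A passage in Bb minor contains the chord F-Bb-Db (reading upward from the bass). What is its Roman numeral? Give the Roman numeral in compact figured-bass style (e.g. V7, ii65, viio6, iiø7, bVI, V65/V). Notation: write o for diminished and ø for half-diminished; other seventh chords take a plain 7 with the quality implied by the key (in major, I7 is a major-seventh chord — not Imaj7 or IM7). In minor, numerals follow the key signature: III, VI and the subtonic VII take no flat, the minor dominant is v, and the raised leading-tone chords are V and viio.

Stacked in thirds the chord is Bb-Db-F: a minor triad on Bb.
In Bb minor, Bb is the tonic; the diatonic minor triad there is i.
With F in the bass the chord is in second inversion, so the figured bass is 64.

i64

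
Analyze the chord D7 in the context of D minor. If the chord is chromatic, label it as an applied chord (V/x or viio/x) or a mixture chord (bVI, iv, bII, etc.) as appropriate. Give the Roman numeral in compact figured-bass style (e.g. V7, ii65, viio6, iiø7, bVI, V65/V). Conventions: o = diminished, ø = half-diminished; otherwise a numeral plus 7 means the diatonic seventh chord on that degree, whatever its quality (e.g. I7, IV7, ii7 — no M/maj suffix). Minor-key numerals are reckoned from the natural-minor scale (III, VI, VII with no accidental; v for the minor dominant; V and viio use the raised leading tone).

Stacked in thirds the chord is D-F#-A-C: a dominant seventh chord on D.
D is not a diatonic chord root with this quality in D minor, but it lies a perfect fifth above G (iv), so the chord functions as an applied dominant of iv.

V7/iv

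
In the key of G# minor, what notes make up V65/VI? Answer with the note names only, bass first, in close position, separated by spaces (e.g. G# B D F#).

D# F# A B

V65/VI is a secondary dominant — the dominant seventh of VI. VI in G# minor is E, so the applied chord's root is B, a perfect fifth above.
Building a dominant seventh chord on B gives B-D#-F#-A.
With the 65 figure the chord is in first inversion; from the bass D# upward in close position it reads D#-F#-A-B.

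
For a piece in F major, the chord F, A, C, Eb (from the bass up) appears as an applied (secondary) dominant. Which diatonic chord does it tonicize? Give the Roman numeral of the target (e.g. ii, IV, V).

IV

The chord is a dominant seventh chord on F.
A dominant resolves down a perfect fifth: F → Bb. In F major, Bb is scale degree 4, i.e. IV.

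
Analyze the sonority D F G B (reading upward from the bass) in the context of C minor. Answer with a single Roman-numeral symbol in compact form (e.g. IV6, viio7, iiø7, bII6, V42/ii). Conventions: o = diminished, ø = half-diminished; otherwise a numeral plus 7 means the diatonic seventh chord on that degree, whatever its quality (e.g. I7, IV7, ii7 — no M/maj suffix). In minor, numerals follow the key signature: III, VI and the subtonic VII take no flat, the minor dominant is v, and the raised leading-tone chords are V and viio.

V43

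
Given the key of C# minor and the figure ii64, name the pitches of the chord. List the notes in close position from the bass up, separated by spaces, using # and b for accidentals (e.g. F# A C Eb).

A# D# F#

Scale degree 2 in C# minor is D#; here the chord built on it is altered to a minor triad. ii64 is the minor supertonic, borrowed from the parallel major (the Dorian ii).
So the chord is D#-F#-A#.
With the 64 figure the chord is in second inversion; from the bass A# upward in close position it reads A#-D#-F#.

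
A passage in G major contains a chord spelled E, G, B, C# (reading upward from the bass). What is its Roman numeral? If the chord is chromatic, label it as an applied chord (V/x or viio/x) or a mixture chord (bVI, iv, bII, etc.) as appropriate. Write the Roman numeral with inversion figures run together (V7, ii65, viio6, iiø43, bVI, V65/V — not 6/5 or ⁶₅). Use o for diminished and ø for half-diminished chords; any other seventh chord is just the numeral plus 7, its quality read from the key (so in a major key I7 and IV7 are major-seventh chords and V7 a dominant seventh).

The pitches C#-E-G-B form a half-diminished seventh chord rooted on C#.
C# sits a half step below D (V in G major); a diminished chord there is the applied leading-tone chord of V.
With E in the bass the chord is in first inversion, so the figured bass is 65.

viiø65/V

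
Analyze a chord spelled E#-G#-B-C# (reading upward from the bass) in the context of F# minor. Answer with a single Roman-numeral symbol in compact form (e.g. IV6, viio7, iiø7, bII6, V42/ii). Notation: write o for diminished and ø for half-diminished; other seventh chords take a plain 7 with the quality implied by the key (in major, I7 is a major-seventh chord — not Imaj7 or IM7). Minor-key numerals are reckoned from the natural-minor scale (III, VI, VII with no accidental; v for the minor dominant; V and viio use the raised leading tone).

V65

The pitches C#-E#-G#-B form a dominant seventh chord rooted on C#.
C# is scale degree 5 in F# minor, and a dominant seventh chord on that degree is written V7.
With E# in the bass the chord is in first inversion, so the figured bass is 65.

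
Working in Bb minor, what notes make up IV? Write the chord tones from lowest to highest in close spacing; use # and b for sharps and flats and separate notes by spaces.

Scale degree 4 in Bb minor is Eb; here the chord built on it is altered to a major triad. IV is the major subdominant, borrowed from the parallel major.
So the chord is Eb-G-Bb, a major triad.

Eb G Bb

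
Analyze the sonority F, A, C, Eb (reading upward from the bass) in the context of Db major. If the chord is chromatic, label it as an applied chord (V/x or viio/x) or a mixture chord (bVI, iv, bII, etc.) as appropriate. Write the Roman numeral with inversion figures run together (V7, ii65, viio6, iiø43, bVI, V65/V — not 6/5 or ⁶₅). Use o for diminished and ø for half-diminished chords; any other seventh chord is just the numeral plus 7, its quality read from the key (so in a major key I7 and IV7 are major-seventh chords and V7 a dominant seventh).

Stacked in thirds the chord is F-A-C-Eb: a dominant seventh chord on F.
F is not a diatonic chord root with this quality in Db major, but it lies a perfect fifth above Bb (vi), so the chord functions as an applied dominant of vi.

V7/vi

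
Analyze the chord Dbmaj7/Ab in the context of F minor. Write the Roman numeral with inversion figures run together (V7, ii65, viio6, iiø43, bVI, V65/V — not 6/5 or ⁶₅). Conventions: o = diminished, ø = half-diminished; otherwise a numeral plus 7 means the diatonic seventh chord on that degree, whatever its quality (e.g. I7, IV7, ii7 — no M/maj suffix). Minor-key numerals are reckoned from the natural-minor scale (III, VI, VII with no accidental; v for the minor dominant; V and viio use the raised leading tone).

VI43

The pitches Db-F-Ab-C form a major seventh chord rooted on Db.
Db is scale degree 6 in F minor, and a major seventh chord on that degree is written VI7.
With Ab in the bass the chord is in second inversion, so the figured bass is 43.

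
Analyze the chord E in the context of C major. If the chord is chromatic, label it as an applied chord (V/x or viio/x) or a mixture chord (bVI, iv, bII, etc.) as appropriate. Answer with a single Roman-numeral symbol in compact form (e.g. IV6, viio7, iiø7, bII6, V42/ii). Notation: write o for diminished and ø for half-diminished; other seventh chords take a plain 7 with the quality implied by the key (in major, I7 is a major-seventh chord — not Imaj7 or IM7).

V/vi

The pitches E-G#-B form a major triad rooted on E.
E is not a diatonic chord root with this quality in C major, but it lies a perfect fifth above A (vi), so the chord functions as an applied dominant of vi.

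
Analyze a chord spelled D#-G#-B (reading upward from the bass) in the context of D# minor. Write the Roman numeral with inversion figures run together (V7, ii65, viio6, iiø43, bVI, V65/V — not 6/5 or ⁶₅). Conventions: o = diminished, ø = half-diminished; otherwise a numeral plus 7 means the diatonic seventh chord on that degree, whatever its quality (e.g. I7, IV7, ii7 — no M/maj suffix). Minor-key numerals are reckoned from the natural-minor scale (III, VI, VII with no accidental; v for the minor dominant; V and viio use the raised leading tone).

Stacked in thirds the chord is G#-B-D#: a minor triad on G#.
G# is scale degree 4 in D# minor, and a minor triad on that degree is written iv.
With D# in the bass the chord is in second inversion, so the figured bass is 64.

iv64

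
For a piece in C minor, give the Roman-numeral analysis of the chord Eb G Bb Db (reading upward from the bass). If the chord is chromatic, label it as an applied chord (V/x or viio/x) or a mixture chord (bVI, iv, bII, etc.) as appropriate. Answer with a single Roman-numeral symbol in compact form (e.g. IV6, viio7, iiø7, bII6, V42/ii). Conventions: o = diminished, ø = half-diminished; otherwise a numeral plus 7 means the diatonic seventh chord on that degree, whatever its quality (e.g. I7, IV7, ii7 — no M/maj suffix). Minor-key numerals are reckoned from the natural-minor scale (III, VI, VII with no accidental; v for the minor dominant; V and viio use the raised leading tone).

Stacked in thirds the chord is Eb-G-Bb-Db: a dominant seventh chord on Eb.
Eb is not a diatonic chord root with this quality in C minor, but it lies a perfect fifth above Ab (VI), so the chord functions as an applied dominant of VI.

V7/VI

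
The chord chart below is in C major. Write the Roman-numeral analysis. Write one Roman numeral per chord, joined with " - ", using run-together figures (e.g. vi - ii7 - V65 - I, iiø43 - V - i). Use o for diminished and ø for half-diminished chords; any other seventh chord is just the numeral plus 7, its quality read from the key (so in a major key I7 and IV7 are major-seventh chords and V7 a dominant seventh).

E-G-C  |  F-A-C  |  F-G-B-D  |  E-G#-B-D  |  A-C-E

E-G-C: major triad on C = scale degree 1 → I6.
F-A-C: root F is the subdominant; major triad there is IV.
F-G-B-D has root G, degree 5 in C major, so V42.
E-G#-B-D: a dominant seventh chord on E, the applied dominant of vi → V7/vi.
A-C-E: minor triad on A = scale degree 6 → vi.

I6 - IV - V42 - V7/vi - vi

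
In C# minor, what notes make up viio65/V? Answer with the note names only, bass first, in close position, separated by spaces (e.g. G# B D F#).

A# C# E F##

The slash marks an applied leading-tone chord: viio of V. In C# minor, V is G#, so the leading tone to it is F##, a half step below.
Building a fully diminished seventh chord on F## gives F##-A#-C#-E.
With the 65 figure the chord is in first inversion; from the bass A# upward in close position it reads A#-C#-E-F##.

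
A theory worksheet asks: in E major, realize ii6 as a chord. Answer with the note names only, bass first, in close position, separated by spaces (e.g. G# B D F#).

A C# F#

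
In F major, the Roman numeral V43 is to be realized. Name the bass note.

V in F major has root C; the chord is C-E-G-Bb.
The figure 43 means second inversion — the fifth is in the bass.

G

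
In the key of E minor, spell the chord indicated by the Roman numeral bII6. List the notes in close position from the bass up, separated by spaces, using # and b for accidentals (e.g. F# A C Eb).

bII6 is the Neapolitan sixth — a major triad on the lowered second degree, here in its customary first inversion. In E minor that root is F.
So the chord is F-A-C.
With the 6 figure the chord is in first inversion; from the bass A upward in close position it reads A-C-F.

A C F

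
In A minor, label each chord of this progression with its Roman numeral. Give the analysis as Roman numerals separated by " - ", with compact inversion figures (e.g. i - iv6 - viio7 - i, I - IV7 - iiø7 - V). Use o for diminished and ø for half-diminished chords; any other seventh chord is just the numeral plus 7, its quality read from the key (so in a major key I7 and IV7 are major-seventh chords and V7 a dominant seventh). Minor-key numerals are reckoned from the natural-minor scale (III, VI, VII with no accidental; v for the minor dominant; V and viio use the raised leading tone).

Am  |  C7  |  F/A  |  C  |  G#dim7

Am: minor triad on A = scale degree 1 → i.
C7: chromatic; C is V of VI, so V7/VI.
F/A has root F, degree 6 in A minor, so VI6.
C: root C is the mediant; major triad there is III.
G#dim7 has root G#, degree 7 in A minor, so viio7.

i - V7/VI - VI6 - III - viio7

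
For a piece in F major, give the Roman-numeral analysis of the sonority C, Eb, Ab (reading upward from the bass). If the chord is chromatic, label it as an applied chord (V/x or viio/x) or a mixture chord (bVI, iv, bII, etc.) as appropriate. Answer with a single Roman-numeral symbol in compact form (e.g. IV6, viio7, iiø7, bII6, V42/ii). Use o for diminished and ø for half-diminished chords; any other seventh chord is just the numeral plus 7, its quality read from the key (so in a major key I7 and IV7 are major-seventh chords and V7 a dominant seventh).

bIII6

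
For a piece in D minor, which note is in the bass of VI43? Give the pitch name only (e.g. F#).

F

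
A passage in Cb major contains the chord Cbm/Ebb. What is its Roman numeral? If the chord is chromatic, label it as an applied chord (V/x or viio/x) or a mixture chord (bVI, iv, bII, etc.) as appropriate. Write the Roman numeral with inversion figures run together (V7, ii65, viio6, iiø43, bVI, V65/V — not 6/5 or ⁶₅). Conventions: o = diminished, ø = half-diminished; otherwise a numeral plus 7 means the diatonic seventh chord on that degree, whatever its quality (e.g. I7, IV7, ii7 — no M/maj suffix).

i6

The pitches Cb-Ebb-Gb form a minor triad rooted on Cb.
Cb is the first degree of Cb major. This is the minor tonic, borrowed from the parallel minor.
With Ebb in the bass the chord is in first inversion, so the figured bass is 6.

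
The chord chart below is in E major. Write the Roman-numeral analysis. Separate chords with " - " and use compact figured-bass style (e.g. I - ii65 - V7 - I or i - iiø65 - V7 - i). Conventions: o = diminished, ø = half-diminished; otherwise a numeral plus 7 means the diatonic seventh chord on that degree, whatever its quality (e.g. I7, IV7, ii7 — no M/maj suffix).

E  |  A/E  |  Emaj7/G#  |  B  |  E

E has root E, degree 1 in E major, so I.
A/E: major triad on A = scale degree 4 → IV64.
Emaj7/G# has root E, degree 1 in E major, so I65.
B: major triad on B = scale degree 5 → V.
E: major triad on E = scale degree 1 → I.

I - IV64 - I65 - V - I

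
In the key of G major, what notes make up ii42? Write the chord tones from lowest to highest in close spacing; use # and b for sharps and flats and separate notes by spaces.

G A C E

The numeral's case and figure indicate a minor seventh chord. In G major its root, the supertonic, is A.
Stacking thirds from A gives A-C-E-G.
With the 42 figure the chord is in third inversion; from the bass G upward in close position it reads G-A-C-E.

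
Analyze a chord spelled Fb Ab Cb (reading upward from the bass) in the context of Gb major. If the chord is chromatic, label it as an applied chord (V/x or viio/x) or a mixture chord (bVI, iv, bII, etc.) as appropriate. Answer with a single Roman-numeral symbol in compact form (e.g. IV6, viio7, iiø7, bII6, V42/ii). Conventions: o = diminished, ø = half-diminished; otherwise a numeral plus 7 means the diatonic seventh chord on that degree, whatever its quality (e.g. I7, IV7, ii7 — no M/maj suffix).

The pitches Fb-Ab-Cb form a major triad rooted on Fb.
Fb is the lowered seventh degree of Gb major (diatonic 7 would be F). This is a major triad on the lowered seventh degree (the subtonic), borrowed from the parallel minor.

bVII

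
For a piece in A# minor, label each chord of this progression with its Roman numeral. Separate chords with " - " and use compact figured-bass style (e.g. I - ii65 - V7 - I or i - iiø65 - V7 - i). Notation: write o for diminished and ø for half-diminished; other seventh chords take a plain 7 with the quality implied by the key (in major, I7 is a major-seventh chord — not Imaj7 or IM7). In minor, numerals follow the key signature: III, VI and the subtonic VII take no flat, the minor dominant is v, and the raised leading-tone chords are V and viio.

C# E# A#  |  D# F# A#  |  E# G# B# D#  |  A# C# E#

C#-E#-A# has root A#, degree 1 in A# minor, so i6.
D#-F#-A#: minor triad on D# = scale degree 4 → iv.
E#-G#-B#-D# has root E#, degree 5 in A# minor, so v7.
A#-C#-E# has root A#, degree 1 in A# minor, so i.

i6 - iv - v7 - i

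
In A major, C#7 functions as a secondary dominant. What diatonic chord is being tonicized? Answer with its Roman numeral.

vi

The chord is a dominant seventh chord on C#.
A dominant resolves down a perfect fifth: C# → F#. In A major, F# is scale degree 6, i.e. vi.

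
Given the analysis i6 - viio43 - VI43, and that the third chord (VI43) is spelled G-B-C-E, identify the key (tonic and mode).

The chord Cmaj7/G is a major seventh chord rooted on C; its label is VI43.
If C is scale degree 6 and the mode makes that degree carry a major seventh chord, the tonic is E and the mode is minor.

E minor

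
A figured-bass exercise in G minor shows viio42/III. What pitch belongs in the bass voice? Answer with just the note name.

Gb

The applied chord viio42/III is rooted on A: A-C-Eb-Gb.
The figure 42 means third inversion — the seventh is in the bass.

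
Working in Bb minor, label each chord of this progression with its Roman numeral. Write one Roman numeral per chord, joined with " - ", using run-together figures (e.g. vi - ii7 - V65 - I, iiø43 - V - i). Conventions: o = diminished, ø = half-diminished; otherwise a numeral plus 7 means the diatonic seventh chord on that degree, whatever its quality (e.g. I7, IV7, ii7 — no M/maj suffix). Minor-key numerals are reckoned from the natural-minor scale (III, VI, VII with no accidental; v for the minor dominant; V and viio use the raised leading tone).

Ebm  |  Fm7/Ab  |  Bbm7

Ebm has root Eb, degree 4 in Bb minor, so iv.
Fm7/Ab has root F, degree 5 in Bb minor, so v65.
Bbm7: root Bb is the tonic; minor seventh chord there is i7.

iv - v65 - i7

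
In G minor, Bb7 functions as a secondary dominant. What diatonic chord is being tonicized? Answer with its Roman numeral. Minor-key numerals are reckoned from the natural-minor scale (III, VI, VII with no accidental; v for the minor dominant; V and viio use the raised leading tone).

The chord is a dominant seventh chord on Bb.
A dominant resolves down a perfect fifth: Bb → Eb. In G minor, Eb is scale degree 6, i.e. VI.

VI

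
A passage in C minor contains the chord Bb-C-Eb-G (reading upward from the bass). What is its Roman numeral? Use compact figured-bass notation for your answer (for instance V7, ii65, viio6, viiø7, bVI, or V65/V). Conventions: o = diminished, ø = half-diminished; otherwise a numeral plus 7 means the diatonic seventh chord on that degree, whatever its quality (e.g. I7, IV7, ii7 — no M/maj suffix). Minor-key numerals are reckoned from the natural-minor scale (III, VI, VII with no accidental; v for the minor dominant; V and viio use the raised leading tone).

i42

Stacked in thirds the chord is C-Eb-G-Bb: a minor seventh chord on C.
C is scale degree 1 in C minor, and a minor seventh chord on that degree is written i7.
With Bb in the bass the chord is in third inversion, so the figured bass is 42.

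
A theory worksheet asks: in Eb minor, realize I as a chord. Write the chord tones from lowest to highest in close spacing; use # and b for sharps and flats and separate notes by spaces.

Eb G Bb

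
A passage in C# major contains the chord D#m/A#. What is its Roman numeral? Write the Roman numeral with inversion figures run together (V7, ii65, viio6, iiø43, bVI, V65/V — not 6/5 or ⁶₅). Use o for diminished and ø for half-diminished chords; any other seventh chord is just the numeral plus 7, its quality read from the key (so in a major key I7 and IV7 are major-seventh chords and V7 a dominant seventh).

ii64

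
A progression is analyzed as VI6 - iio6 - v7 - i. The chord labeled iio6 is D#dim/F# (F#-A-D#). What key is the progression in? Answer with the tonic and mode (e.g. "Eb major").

C# minor

iio6 is given as F#-A-D# — a diminished triad with root D#.
Counting down one scale step from D# places the tonic on C#; a diminished triad on degree 2 is diatonic only in minor.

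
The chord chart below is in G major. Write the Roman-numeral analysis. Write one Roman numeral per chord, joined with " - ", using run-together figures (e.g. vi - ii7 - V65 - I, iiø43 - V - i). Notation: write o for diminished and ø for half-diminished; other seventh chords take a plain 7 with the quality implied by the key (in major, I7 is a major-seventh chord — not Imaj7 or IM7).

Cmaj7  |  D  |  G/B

Cmaj7 has root C, degree 4 in G major, so IV7.
D: root D is the dominant; major triad there is V.
G/B: major triad on G = scale degree 1 → I6.

IV7 - V - I6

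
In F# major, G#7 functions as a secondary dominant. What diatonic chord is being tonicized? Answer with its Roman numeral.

V

The chord is a dominant seventh chord on G#.
A dominant resolves down a perfect fifth: G# → C#. In F# major, C# is scale degree 5, i.e. V.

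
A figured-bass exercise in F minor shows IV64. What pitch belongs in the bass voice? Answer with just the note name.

IV in F minor has root Bb; the chord is Bb-D-F.
The figure 64 means second inversion — the fifth is in the bass.

F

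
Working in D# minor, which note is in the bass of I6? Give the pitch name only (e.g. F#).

I in D# minor has root D#; the chord is D#-F##-A#.
The figure 6 means first inversion — the third is in the bass.

F##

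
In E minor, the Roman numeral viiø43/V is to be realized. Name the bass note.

E

The applied chord viiø43/V is rooted on A#: A#-C#-E-G#.
The figure 43 means second inversion — the fifth is in the bass.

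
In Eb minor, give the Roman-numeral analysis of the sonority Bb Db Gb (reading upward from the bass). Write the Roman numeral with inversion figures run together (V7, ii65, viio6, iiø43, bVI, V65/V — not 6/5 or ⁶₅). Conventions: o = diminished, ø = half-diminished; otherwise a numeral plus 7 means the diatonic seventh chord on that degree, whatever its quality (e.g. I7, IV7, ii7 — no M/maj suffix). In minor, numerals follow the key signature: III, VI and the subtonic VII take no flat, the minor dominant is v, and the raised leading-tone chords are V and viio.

III6

The pitches Gb-Bb-Db form a major triad rooted on Gb.
Gb is scale degree 3 in Eb minor, and a major triad on that degree is written III.
With Bb in the bass the chord is in first inversion, so the figured bass is 6.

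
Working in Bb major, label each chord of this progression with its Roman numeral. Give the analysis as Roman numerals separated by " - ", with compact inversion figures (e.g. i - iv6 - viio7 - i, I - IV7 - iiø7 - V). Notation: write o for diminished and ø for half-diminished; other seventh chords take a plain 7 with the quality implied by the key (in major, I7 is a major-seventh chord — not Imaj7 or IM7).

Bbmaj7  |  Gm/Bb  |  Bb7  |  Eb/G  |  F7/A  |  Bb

I7 - vi6 - V7/IV - IV6 - V65 - I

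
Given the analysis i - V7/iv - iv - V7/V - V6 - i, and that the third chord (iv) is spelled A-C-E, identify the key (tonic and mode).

The chord Am is a minor triad rooted on A; its label is iv.
Counting down 3 scale steps from A places the tonic on E; a minor triad on degree 4 is diatonic only in minor.

E minor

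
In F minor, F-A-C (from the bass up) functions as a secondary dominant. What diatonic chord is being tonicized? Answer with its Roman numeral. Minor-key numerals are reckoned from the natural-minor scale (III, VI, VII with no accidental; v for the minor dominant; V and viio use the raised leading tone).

iv

The chord is a major triad on F.
A dominant resolves down a perfect fifth: F → Bb. In F minor, Bb is scale degree 4, i.e. iv.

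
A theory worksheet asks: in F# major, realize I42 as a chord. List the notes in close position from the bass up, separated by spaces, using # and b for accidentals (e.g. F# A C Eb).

The numeral's case and figure indicate a major seventh chord. In F# major its root, the first degree, is F#.
Stacking thirds from F# gives F#-A#-C#-E#.
With the 42 figure the chord is in third inversion; from the bass E# upward in close position it reads E#-F#-A#-C#.

E# F# A# C#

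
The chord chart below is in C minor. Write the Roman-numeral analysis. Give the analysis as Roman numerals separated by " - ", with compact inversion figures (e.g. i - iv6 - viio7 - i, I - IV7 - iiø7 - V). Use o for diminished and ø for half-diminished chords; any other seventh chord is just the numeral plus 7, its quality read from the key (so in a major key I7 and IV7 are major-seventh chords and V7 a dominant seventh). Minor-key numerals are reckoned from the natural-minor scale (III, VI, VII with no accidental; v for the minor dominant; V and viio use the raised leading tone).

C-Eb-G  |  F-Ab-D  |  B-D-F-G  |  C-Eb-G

C-Eb-G: minor triad on C = scale degree 1 → i.
F-Ab-D has root D, degree 2 in C minor, so iio6.
B-D-F-G: root G is the dominant; dominant seventh chord there is V65.
C-Eb-G: root C is the tonic; minor triad there is i.

i - iio6 - V65 - i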